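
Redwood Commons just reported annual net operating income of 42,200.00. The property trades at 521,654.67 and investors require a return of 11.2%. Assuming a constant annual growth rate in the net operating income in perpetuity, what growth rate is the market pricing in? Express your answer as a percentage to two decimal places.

2.88%

P = D₀(1+g)/(r−g) ⇒ P(r−g) = D₀(1+g) ⇒ g(P+D₀) = P·r − D₀
g = (P·r − D₀)/(P + D₀) = (521,654.67×0.112 − 42,200.00) / (521,654.67 + 42,200.00) = 0.028776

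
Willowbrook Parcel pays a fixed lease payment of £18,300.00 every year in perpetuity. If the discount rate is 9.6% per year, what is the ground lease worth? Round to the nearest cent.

£190625.00

Level perpetuity: PV = C / r = £18,300.00 / 0.096 = £190,625.00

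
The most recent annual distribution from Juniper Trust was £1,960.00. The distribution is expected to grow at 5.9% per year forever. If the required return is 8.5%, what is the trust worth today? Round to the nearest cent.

£79832.31

D₁ = D₀ × (1 + g) = £1,960.00 × 1.059 = £2,075.6400
Growing perpetuity: P = D₁ / (r − g) = £2,075.6400 / (0.085 − 0.059) = £79,832.31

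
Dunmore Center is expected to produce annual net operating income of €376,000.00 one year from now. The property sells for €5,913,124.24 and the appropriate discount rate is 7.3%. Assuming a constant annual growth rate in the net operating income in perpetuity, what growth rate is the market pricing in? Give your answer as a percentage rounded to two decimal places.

P = D₁/(r−g) ⇒ g = r − D₁/P = 0.073 − €376,000.00/€5,913,124.24 = 0.009413

0.94%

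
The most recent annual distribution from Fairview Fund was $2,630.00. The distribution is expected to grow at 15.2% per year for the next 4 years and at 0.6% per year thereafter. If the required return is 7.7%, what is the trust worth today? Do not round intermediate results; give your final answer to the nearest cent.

D_1 = 3029.76000
D_2 = 3490.28352
D_3 = 4020.80662
D_4 = 4631.96922
Terminal value at year 4: TV = D_4×(1+g_2)/(r−g_2) = 4659.76104/0.071 = 65630.43712
P_0 = D_1/(1+r)^1 + D_2/(1+r)^2 + D_3/(1+r)^3 + D_4/(1+r)^4 + TV/(1+r)^4
    = 2813.14763 + 3009.04928 + 3218.59310 + 3442.72911 + 48780.07724 = 61263.59636

$61263.60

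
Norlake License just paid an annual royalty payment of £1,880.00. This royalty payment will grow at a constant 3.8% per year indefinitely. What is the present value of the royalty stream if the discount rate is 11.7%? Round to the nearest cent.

£24701.77

D₁ = D₀ × (1 + g) = £1,880.00 × 1.038 = £1,951.4400
Growing perpetuity: P = D₁ / (r − g) = £1,951.4400 / (0.117 − 0.038) = £24,701.77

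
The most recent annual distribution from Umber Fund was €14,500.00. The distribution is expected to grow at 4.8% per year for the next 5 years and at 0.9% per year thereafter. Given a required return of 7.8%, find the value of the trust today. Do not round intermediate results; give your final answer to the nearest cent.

D_1 = 15196.00000
D_2 = 15925.40800
D_3 = 16689.82758
D_4 = 17490.93931
D_5 = 18330.50439
Terminal value at year 5: TV = D_5×(1+g_2)/(r−g_2) = 18495.47893/0.069 = 268050.41934
P_0 = D_1/(1+r)^1 + D_2/(1+r)^2 + D_3/(1+r)^3 + D_4/(1+r)^4 + D_5/(1+r)^5 + TV/(1+r)^5
    = 14096.47495 + 13704.17973 + 13322.80182 + 12952.03739 + 12591.59108 + 184129.20868 = 250796.29365

€250796.29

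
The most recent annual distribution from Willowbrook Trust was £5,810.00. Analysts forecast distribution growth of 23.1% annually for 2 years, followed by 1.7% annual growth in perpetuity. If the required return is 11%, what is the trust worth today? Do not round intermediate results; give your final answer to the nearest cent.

£91731.02

D_1 = 7152.11000
D_2 = 8804.24741
Terminal value at year 2: TV = D_2×(1+g_2)/(r−g_2) = 8953.91962/0.093 = 96278.70555
P_0 = D_1/(1+r)^1 + D_2/(1+r)^2 + TV/(1+r)^2
    = 6443.34234 + 7145.72471 + 78141.95727 = 91731.02431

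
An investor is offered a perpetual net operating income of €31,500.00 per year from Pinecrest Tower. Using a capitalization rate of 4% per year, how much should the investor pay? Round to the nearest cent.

€787500.00

Level perpetuity: PV = C / r = €31,500.00 / 0.04 = €787,500.00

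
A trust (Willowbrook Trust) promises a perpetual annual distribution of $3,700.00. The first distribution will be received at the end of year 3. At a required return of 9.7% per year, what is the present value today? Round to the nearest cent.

Value at end of year 2: C / r = $3,700.00 / 0.097 = $38,144.3299
Discount to today: PV = $38,144.3299 / (1 + 0.097)^2 = $38,144.3299 / 1.203409 = $31,696.90

$31696.90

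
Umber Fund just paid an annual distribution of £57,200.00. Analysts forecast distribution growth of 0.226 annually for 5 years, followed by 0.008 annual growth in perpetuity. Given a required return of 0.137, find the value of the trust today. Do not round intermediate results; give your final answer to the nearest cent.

£1012098.66

D_1 = 70127.20000
D_2 = 85975.94720
D_3 = 105406.51127
D_4 = 129228.38281
D_5 = 158433.99733
Terminal value at year 5: TV = D_5×(1+g_2)/(r−g_2) = 159701.46931/0.129 = 1237995.88611
P_0 = D_1/(1+r)^1 + D_2/(1+r)^2 + D_3/(1+r)^3 + D_4/(1+r)^4 + D_5/(1+r)^5 + TV/(1+r)^5
    = 61677.39666 + 66505.26676 + 71711.04401 + 77324.30955 + 83376.95999 + 651503.68738 = 1012098.66436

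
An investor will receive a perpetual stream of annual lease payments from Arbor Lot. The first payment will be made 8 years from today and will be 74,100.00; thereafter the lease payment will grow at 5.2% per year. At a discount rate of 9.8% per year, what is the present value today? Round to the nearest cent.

837228.48

Value at end of year 7: C₁ / (r − g) = 74,100.00 / (0.098 − 0.052) = 1,610,869.5652
Discount to today: PV = 1,610,869.5652 / (1 + 0.098)^7 = 1,610,869.5652 / 1.924050 = 837,228.48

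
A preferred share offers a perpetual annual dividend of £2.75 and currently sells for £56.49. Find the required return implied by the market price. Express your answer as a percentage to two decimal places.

P = C/r ⇒ r = C/P = £2.75/£56.49 = 0.048681

4.87%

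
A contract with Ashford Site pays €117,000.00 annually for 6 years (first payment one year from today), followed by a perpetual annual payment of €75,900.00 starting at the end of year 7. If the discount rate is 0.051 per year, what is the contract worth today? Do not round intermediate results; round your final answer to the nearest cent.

€1696180.76

PV of 6-year annuity: €117,000.00 × [1 − (1+0.051)^−6] / 0.051 = 591961.53152
Perpetuity value at year 6: €75,900.00 / 0.051 = 1488235.29412
PV of perpetuity: 1488235.29412 / (1+0.051)^6 = 1104219.22367
Total PV = 591961.53152 + 1104219.22367 = 1696180.75519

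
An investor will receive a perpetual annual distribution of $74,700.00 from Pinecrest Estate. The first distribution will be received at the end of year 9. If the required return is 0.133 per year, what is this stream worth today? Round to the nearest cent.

Value at end of year 8: C / r = $74,700.00 / 0.133 = $561,654.1353
Discount to today: PV = $561,654.1353 / (1 + 0.133)^8 = $561,654.1353 / 2.715434 = $206,837.69

$206837.69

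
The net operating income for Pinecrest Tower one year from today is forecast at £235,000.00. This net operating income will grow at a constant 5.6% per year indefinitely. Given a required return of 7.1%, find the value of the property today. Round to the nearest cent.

£15666666.67

Growing perpetuity: P = D₁ / (r − g) = £235,000.0000 / (0.071 − 0.056) = £15,666,666.67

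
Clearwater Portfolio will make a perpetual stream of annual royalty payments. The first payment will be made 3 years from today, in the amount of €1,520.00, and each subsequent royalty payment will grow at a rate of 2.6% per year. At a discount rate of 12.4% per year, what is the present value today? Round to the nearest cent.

€12276.79

Value at end of year 2: C₁ / (r − g) = €1,520.00 / (0.124 − 0.026) = €15,510.2041
Discount to today: PV = €15,510.2041 / (1 + 0.124)^2 = €15,510.2041 / 1.263376 = €12,276.79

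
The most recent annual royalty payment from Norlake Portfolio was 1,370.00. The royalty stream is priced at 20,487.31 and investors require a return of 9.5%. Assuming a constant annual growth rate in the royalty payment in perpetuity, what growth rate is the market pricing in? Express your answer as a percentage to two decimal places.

P = D₀(1+g)/(r−g) ⇒ P(r−g) = D₀(1+g) ⇒ g(P+D₀) = P·r − D₀
g = (P·r − D₀)/(P + D₀) = (20,487.31×0.095 − 1,370.00) / (20,487.31 + 1,370.00) = 0.026366

2.64%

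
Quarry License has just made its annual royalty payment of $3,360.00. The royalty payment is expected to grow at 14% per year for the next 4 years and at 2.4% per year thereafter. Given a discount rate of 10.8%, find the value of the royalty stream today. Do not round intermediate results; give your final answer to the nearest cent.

$60339.64

D_1 = 3830.40000
D_2 = 4366.65600
D_3 = 4977.98784
D_4 = 5674.90614
Terminal value at year 4: TV = D_4×(1+g_2)/(r−g_2) = 5811.10388/0.084 = 69179.80815
P_0 = D_1/(1+r)^1 + D_2/(1+r)^2 + D_3/(1+r)^3 + D_4/(1+r)^4 + TV/(1+r)^4
    = 3457.03971 + 3556.88201 + 3659.60785 + 3765.30049 + 45900.80601 = 60339.63608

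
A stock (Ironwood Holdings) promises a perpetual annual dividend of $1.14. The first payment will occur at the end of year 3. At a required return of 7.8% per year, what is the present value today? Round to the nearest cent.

Value at end of year 2: C / r = $1.14 / 0.078 = $14.6154
Discount to today: PV = $14.6154 / (1 + 0.078)^2 = $14.6154 / 1.162084 = $12.58

$12.58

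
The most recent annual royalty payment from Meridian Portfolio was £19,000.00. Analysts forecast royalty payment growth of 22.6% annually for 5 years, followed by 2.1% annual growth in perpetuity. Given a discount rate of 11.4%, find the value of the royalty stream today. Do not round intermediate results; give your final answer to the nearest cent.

D_1 = 23294.00000
D_2 = 28558.44400
D_3 = 35012.65234
D_4 = 42925.51177
D_5 = 52626.67743
Terminal value at year 5: TV = D_5×(1+g_2)/(r−g_2) = 53731.83766/0.093 = 577761.69528
P_0 = D_1/(1+r)^1 + D_2/(1+r)^2 + D_3/(1+r)^3 + D_4/(1+r)^4 + D_5/(1+r)^5 + TV/(1+r)^5
    = 20910.23339 + 23012.51898 + 25326.16541 + 27872.42261 + 30674.67695 + 336761.77599 = 464557.79334

£464557.79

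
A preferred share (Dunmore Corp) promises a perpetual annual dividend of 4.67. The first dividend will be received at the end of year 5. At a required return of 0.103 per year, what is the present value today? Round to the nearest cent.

30.63

Value at end of year 4: C / r = 4.67 / 0.103 = 45.3398
Discount to today: PV = 45.3398 / (1 + 0.103)^4 = 45.3398 / 1.480137 = 30.63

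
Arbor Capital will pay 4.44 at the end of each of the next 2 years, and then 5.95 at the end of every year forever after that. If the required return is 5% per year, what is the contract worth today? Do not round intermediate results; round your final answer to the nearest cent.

PV of 2-year annuity: 4.44 × [1 − (1+0.05)^−2] / 0.05 = 8.25578
Perpetuity value at year 2: 5.95 / 0.05 = 119.00000
PV of perpetuity: 119.00000 / (1+0.05)^2 = 107.93651
Total PV = 8.25578 + 107.93651 = 116.19229

116.19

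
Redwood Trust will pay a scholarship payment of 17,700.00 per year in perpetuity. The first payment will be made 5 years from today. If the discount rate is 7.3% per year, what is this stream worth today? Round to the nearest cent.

182915.93

Value at end of year 4: C / r = 17,700.00 / 0.073 = 242,465.7534
Discount to today: PV = 242,465.7534 / (1 + 0.073)^4 = 242,465.7534 / 1.325558 = 182,915.93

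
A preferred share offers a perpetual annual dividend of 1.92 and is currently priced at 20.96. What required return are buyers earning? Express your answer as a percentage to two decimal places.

9.16%

P = C/r ⇒ r = C/P = 1.92/20.96 = 0.091603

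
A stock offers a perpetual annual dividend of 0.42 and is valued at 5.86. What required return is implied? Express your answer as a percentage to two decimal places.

7.17%

P = C/r ⇒ r = C/P = 0.42/5.86 = 0.071672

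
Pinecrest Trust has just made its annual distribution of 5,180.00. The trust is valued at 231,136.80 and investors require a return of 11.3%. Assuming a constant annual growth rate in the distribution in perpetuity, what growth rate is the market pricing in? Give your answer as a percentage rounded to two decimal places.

8.86%

P = D₀(1+g)/(r−g) ⇒ P(r−g) = D₀(1+g) ⇒ g(P+D₀) = P·r − D₀
g = (P·r − D₀)/(P + D₀) = (231,136.80×0.113 − 5,180.00) / (231,136.80 + 5,180.00) = 0.088603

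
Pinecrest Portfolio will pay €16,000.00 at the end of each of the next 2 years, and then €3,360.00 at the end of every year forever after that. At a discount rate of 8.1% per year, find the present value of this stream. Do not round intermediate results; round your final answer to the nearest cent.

€63991.08

PV of 2-year annuity: €16,000.00 × [1 − (1+0.081)^−2] / 0.081 = 28493.16381
Perpetuity value at year 2: €3,360.00 / 0.081 = 41481.48148
PV of perpetuity: 41481.48148 / (1+0.081)^2 = 35497.91708
Total PV = 28493.16381 + 35497.91708 = 63991.08089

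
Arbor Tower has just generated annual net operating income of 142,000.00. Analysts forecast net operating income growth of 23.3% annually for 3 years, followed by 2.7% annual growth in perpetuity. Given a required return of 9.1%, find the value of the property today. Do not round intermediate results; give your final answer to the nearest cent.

3836054.67

D_1 = 175086.00000
D_2 = 215881.03800
D_3 = 266181.31985
Terminal value at year 3: TV = D_3×(1+g_2)/(r−g_2) = 273368.21549/0.064 = 4271378.36703
P_0 = D_1/(1+r)^1 + D_2/(1+r)^2 + D_3/(1+r)^3 + TV/(1+r)^3
    = 160482.12649 + 181369.80931 + 204976.14563 + 3289226.58693 = 3836054.66837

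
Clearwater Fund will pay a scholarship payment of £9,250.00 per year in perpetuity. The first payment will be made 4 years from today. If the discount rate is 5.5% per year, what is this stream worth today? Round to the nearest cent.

£143225.93

Value at end of year 3: C / r = £9,250.00 / 0.055 = £168,181.8182
Discount to today: PV = £168,181.8182 / (1 + 0.055)^3 = £168,181.8182 / 1.174241 = £143,225.93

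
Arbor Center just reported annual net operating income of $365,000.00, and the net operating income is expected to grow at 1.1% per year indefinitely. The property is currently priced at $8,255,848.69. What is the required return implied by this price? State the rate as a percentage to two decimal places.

D₁ = $365,000.00 × 1.011 = $369,015.0000
P = D₁/(r − g) ⇒ r = D₁/P + g = $369,015.0000/$8,255,848.69 + 0.011 = 0.044697 + 0.011 = 0.055697

5.57%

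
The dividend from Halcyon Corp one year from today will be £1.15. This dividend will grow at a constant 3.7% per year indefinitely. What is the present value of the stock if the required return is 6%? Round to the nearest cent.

£50.00

Growing perpetuity: P = D₁ / (r − g) = £1.1500 / (0.06 − 0.037) = £50.00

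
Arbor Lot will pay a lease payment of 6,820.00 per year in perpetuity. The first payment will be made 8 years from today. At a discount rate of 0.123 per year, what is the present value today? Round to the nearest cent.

24616.20

Value at end of year 7: C / r = 6,820.00 / 0.123 = 55,447.1545
Discount to today: PV = 55,447.1545 / (1 + 0.123)^7 = 55,447.1545 / 2.252466 = 24,616.20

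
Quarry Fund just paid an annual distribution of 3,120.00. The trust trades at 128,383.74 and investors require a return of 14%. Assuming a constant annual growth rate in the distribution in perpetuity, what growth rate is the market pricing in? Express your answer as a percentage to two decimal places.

11.30%

P = D₀(1+g)/(r−g) ⇒ P(r−g) = D₀(1+g) ⇒ g(P+D₀) = P·r − D₀
g = (P·r − D₀)/(P + D₀) = (128,383.74×0.14 − 3,120.00) / (128,383.74 + 3,120.00) = 0.112953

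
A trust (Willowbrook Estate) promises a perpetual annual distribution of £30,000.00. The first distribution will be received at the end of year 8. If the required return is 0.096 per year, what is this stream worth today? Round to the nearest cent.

Value at end of year 7: C / r = £30,000.00 / 0.096 = £312,500.0000
Discount to today: PV = £312,500.0000 / (1 + 0.096)^7 = £312,500.0000 / 1.899651 = £164,503.88

£164503.88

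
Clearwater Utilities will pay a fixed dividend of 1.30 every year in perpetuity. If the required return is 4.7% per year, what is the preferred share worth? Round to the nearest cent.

Level perpetuity: PV = C / r = 1.30 / 0.047 = 27.66

27.66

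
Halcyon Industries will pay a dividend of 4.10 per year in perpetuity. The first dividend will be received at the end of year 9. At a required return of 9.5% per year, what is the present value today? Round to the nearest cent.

Value at end of year 8: C / r = 4.10 / 0.095 = 43.1579
Discount to today: PV = 43.1579 / (1 + 0.095)^8 = 43.1579 / 2.066869 = 20.88

20.88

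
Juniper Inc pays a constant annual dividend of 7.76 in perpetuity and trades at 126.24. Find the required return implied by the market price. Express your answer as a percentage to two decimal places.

P = C/r ⇒ r = C/P = 7.76/126.24 = 0.061470

6.15%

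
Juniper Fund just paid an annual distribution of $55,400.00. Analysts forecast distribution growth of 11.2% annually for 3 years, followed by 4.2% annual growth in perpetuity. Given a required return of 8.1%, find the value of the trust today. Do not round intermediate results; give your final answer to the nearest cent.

D_1 = 61604.80000
D_2 = 68504.53760
D_3 = 76177.04581
Terminal value at year 3: TV = D_3×(1+g_2)/(r−g_2) = 79376.48174/0.039 = 2035294.40347
P_0 = D_1/(1+r)^1 + D_2/(1+r)^2 + D_3/(1+r)^3 + TV/(1+r)^3
    = 56988.71415 + 58622.98810 + 60304.12837 + 1611202.60932 = 1787118.43995

$1787118.44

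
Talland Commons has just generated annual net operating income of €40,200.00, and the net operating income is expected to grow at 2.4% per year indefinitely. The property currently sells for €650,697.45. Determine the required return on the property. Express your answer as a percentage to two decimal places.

8.73%

D₁ = €40,200.00 × 1.024 = €41,164.8000
P = D₁/(r − g) ⇒ r = D₁/P + g = €41,164.8000/€650,697.45 + 0.024 = 0.063263 + 0.024 = 0.087263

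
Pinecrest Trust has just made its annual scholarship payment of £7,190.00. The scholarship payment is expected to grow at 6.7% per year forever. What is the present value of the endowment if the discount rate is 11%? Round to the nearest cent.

£178412.33

D₁ = D₀ × (1 + g) = £7,190.00 × 1.067 = £7,671.7300
Growing perpetuity: P = D₁ / (r − g) = £7,671.7300 / (0.11 − 0.067) = £178,412.33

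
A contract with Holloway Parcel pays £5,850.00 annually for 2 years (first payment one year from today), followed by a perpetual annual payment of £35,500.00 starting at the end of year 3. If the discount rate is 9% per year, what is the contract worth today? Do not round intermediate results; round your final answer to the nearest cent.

PV of 2-year annuity: £5,850.00 × [1 − (1+0.09)^−2] / 0.09 = 10290.80044
Perpetuity value at year 2: £35,500.00 / 0.09 = 394444.44444
PV of perpetuity: 394444.44444 / (1+0.09)^2 = 331995.99734
Total PV = 10290.80044 + 331995.99734 = 342286.79778

£342286.80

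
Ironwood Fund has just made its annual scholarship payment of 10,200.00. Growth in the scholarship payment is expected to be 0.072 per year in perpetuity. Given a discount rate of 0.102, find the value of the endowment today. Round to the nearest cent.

D₁ = D₀ × (1 + g) = 10,200.00 × 1.072 = 10,934.4000
Growing perpetuity: P = D₁ / (r − g) = 10,934.4000 / (0.102 − 0.072) = 364,480.00

364480.00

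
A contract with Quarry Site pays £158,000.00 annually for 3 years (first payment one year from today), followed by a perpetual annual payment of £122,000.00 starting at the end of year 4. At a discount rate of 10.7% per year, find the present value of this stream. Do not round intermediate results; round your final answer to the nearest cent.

PV of 3-year annuity: £158,000.00 × [1 − (1+0.107)^−3] / 0.107 = 388130.46806
Perpetuity value at year 3: £122,000.00 / 0.107 = 1140186.91589
PV of perpetuity: 1140186.91589 / (1+0.107)^3 = 840491.23802
Total PV = 388130.46806 + 840491.23802 = 1228621.70608

£1228621.71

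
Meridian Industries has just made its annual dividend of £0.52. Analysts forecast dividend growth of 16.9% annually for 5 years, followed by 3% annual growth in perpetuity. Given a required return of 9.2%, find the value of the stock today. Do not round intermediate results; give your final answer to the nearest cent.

D_1 = 0.60788
D_2 = 0.71061
D_3 = 0.83071
D_4 = 0.97109
D_5 = 1.13521
Terminal value at year 5: TV = D_5×(1+g_2)/(r−g_2) = 1.16927/0.062 = 18.85912
P_0 = D_1/(1+r)^1 + D_2/(1+r)^2 + D_3/(1+r)^3 + D_4/(1+r)^4 + D_5/(1+r)^5 + TV/(1+r)^5
    = 0.55667 + 0.59592 + 0.63794 + 0.68292 + 0.73108 + 12.14530 = 15.34982

£15.35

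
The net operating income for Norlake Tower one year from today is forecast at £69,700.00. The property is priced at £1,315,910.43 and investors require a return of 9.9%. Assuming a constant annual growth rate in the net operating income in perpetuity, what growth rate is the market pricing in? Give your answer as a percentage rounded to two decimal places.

P = D₁/(r−g) ⇒ g = r − D₁/P = 0.099 − £69,700.00/£1,315,910.43 = 0.046033

4.60%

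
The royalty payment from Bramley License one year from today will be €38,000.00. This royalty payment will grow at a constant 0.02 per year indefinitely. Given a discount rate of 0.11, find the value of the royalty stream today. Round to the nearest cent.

€422222.22

Growing perpetuity: P = D₁ / (r − g) = €38,000.0000 / (0.11 − 0.02) = €422,222.22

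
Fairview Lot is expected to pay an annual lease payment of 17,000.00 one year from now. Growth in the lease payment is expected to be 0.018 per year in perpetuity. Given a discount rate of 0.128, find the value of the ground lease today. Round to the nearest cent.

154545.45

Growing perpetuity: P = D₁ / (r − g) = 17,000.0000 / (0.128 − 0.018) = 154,545.45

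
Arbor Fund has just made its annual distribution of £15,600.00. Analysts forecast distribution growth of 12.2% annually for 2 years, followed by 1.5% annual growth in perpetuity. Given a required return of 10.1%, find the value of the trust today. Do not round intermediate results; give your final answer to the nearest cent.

D_1 = 17503.20000
D_2 = 19638.59040
Terminal value at year 2: TV = D_2×(1+g_2)/(r−g_2) = 19933.16926/0.086 = 231781.03786
P_0 = D_1/(1+r)^1 + D_2/(1+r)^2 + TV/(1+r)^2
    = 15897.54768 + 16200.77066 + 191206.77005 = 223305.08840

£223305.09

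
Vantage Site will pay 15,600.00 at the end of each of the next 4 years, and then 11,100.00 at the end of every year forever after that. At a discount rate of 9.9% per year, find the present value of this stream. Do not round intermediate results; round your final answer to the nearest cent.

PV of 4-year annuity: 15,600.00 × [1 − (1+0.099)^−4] / 0.099 = 49557.13523
Perpetuity value at year 4: 11,100.00 / 0.099 = 112121.21212
PV of perpetuity: 112121.21212 / (1+0.099)^4 = 76859.40436
Total PV = 49557.13523 + 76859.40436 = 126416.53959

126416.54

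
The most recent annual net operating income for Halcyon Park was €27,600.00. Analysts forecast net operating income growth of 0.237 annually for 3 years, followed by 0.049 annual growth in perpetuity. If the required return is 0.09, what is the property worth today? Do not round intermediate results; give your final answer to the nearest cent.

D_1 = 34141.20000
D_2 = 42232.66440
D_3 = 52241.80586
Terminal value at year 3: TV = D_3×(1+g_2)/(r−g_2) = 54801.65435/0.041 = 1336625.71586
P_0 = D_1/(1+r)^1 + D_2/(1+r)^2 + D_3/(1+r)^3 + TV/(1+r)^3
    = 31322.20183 + 35546.38869 + 40340.25946 + 1032120.29681 = 1139329.14679

€1139329.15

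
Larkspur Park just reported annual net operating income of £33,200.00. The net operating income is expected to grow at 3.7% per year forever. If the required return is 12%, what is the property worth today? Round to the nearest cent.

D₁ = D₀ × (1 + g) = £33,200.00 × 1.037 = £34,428.4000
Growing perpetuity: P = D₁ / (r − g) = £34,428.4000 / (0.12 − 0.037) = £414,800.00

£414800.00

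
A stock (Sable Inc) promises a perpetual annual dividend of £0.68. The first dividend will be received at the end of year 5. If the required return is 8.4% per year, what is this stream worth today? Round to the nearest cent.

Value at end of year 4: C / r = £0.68 / 0.084 = £8.0952
Discount to today: PV = £8.0952 / (1 + 0.084)^4 = £8.0952 / 1.380757 = £5.86

£5.86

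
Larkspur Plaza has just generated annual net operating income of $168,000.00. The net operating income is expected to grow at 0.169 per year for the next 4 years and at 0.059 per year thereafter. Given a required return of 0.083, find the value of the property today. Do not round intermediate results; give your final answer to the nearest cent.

$10879677.23

D_1 = 196392.00000
D_2 = 229582.24800
D_3 = 268381.64791
D_4 = 313738.14641
Terminal value at year 4: TV = D_4×(1+g_2)/(r−g_2) = 332248.69705/0.024 = 13843695.71030
P_0 = D_1/(1+r)^1 + D_2/(1+r)^2 + D_3/(1+r)^3 + D_4/(1+r)^4 + TV/(1+r)^4
    = 181340.72022 + 195740.81435 + 211284.40625 + 228062.30001 + 10063248.98794 = 10879677.22878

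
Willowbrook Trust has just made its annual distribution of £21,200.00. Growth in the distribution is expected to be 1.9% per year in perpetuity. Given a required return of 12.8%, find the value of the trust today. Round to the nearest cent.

£198190.83

D₁ = D₀ × (1 + g) = £21,200.00 × 1.019 = £21,602.8000
Growing perpetuity: P = D₁ / (r − g) = £21,602.8000 / (0.128 − 0.019) = £198,190.83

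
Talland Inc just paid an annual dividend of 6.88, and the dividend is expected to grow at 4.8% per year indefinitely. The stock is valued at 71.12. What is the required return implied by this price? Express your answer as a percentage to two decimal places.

14.94%

D₁ = 6.88 × 1.048 = 7.2102
P = D₁/(r − g) ⇒ r = D₁/P + g = 7.2102/71.12 + 0.048 = 0.101381 + 0.048 = 0.149381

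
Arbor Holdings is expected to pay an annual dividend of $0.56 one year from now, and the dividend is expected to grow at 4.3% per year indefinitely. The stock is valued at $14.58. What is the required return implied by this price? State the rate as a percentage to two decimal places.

P = D₁/(r − g) ⇒ r = D₁/P + g = $0.5600/$14.58 + 0.043 = 0.038409 + 0.043 = 0.081409

8.14%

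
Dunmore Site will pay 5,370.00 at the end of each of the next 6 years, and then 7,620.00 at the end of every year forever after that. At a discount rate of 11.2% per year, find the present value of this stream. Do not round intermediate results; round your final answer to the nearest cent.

58571.60

PV of 6-year annuity: 5,370.00 × [1 − (1+0.112)^−6] / 0.112 = 22587.69624
Perpetuity value at year 6: 7,620.00 / 0.112 = 68035.71429
PV of perpetuity: 68035.71429 / (1+0.112)^6 = 35983.89950
Total PV = 22587.69624 + 35983.89950 = 58571.59575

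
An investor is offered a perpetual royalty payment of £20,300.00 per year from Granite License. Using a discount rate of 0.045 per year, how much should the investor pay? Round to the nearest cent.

£451111.11

Level perpetuity: PV = C / r = £20,300.00 / 0.045 = £451,111.11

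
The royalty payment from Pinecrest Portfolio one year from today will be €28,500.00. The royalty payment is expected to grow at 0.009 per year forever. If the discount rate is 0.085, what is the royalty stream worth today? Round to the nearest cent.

Growing perpetuity: P = D₁ / (r − g) = €28,500.0000 / (0.085 − 0.009) = €375,000.00

€375000.00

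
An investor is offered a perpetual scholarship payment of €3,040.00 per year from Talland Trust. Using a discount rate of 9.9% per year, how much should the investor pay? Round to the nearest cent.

Level perpetuity: PV = C / r = €3,040.00 / 0.099 = €30,707.07

€30707.07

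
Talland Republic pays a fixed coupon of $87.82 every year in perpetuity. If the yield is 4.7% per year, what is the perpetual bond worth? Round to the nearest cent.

Level perpetuity: PV = C / r = $87.82 / 0.047 = $1,868.51

$1868.51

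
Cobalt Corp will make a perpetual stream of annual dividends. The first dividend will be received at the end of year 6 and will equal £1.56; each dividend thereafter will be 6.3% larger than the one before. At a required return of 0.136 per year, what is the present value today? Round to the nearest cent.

£11.30

Value at end of year 5: C₁ / (r − g) = £1.56 / (0.136 − 0.063) = £21.3699
Discount to today: PV = £21.3699 / (1 + 0.136)^5 = £21.3699 / 1.891872 = £11.30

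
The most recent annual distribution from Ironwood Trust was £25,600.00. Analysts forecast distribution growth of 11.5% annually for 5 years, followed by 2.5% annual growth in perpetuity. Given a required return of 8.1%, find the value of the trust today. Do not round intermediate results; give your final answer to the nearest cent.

£687639.56

D_1 = 28544.00000
D_2 = 31826.56000
D_3 = 35486.61440
D_4 = 39567.57506
D_5 = 44117.84619
Terminal value at year 5: TV = D_5×(1+g_2)/(r−g_2) = 45220.79234/0.056 = 807514.14897
P_0 = D_1/(1+r)^1 + D_2/(1+r)^2 + D_3/(1+r)^3 + D_4/(1+r)^4 + D_5/(1+r)^5 + TV/(1+r)^5
    = 26405.18039 + 27235.68560 + 28092.31216 + 28975.88164 + 29887.24147 + 547043.25911 = 687639.56038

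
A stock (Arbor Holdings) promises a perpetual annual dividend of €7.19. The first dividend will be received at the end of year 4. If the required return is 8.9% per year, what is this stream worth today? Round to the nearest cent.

Value at end of year 3: C / r = €7.19 / 0.089 = €80.7865
Discount to today: PV = €80.7865 / (1 + 0.089)^3 = €80.7865 / 1.291468 = €62.55

€62.55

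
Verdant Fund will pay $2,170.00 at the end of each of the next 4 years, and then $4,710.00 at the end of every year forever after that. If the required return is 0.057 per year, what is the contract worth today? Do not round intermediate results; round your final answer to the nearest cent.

PV of 4-year annuity: $2,170.00 × [1 − (1+0.057)^−4] / 0.057 = 7571.22256
Perpetuity value at year 4: $4,710.00 / 0.057 = 82631.57895
PV of perpetuity: 82631.57895 / (1+0.057)^4 = 66198.18804
Total PV = 7571.22256 + 66198.18804 = 73769.41060

$73769.41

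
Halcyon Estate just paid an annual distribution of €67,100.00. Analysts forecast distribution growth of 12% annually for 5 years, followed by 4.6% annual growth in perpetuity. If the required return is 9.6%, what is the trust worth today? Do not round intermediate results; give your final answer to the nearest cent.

€1922499.71

D_1 = 75152.00000
D_2 = 84170.24000
D_3 = 94270.66880
D_4 = 105583.14906
D_5 = 118253.12694
Terminal value at year 5: TV = D_5×(1+g_2)/(r−g_2) = 123692.77078/0.05 = 2473855.41564
P_0 = D_1/(1+r)^1 + D_2/(1+r)^2 + D_3/(1+r)^3 + D_4/(1+r)^4 + D_5/(1+r)^5 + TV/(1+r)^5
    = 68569.34307 + 70070.86153 + 71605.25995 + 73173.25835 + 74775.59247 + 1564305.39452 = 1922499.70988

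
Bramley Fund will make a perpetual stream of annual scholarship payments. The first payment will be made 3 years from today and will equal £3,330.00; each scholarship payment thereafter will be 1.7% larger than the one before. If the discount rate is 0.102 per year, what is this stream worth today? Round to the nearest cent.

Value at end of year 2: C₁ / (r − g) = £3,330.00 / (0.102 − 0.017) = £39,176.4706
Discount to today: PV = £39,176.4706 / (1 + 0.102)^2 = £39,176.4706 / 1.214404 = £32,259.83

£32259.83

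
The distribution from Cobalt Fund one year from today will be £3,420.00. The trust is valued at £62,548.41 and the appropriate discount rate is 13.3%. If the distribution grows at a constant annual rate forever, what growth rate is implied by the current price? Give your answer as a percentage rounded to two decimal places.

P = D₁/(r−g) ⇒ g = r − D₁/P = 0.133 − £3,420.00/£62,548.41 = 0.078322

7.83%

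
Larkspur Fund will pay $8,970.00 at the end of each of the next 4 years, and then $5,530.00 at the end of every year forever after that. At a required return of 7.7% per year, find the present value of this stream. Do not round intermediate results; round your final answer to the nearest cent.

$83288.40

PV of 4-year annuity: $8,970.00 × [1 − (1+0.077)^−4] / 0.077 = 29909.25544
Perpetuity value at year 4: $5,530.00 / 0.077 = 71818.18182
PV of perpetuity: 71818.18182 / (1+0.077)^4 = 53379.14251
Total PV = 29909.25544 + 53379.14251 = 83288.39795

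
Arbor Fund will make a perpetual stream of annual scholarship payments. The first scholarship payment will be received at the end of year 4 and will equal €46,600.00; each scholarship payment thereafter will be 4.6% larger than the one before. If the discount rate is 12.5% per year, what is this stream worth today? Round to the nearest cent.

€414286.95

Value at end of year 3: C₁ / (r − g) = €46,600.00 / (0.125 − 0.046) = €589,873.4177
Discount to today: PV = €589,873.4177 / (1 + 0.125)^3 = €589,873.4177 / 1.423828 = €414,286.95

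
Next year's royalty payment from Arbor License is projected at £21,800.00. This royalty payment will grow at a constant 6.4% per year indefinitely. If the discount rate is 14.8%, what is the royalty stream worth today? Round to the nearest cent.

£259523.81

Growing perpetuity: P = D₁ / (r − g) = £21,800.0000 / (0.148 − 0.064) = £259,523.81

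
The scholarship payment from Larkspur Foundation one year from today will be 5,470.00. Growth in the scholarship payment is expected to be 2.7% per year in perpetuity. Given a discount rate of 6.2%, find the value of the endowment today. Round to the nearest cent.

156285.71

Growing perpetuity: P = D₁ / (r − g) = 5,470.0000 / (0.062 − 0.027) = 156,285.71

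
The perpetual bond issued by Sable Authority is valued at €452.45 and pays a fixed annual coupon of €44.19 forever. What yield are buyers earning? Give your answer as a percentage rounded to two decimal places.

9.77%

P = C/r ⇒ r = C/P = €44.19/€452.45 = 0.097668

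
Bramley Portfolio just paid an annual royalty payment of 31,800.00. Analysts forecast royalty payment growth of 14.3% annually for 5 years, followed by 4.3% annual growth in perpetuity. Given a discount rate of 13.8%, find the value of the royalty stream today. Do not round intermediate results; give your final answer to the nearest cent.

D_1 = 36347.40000
D_2 = 41545.07820
D_3 = 47486.02438
D_4 = 54276.52587
D_5 = 62038.06907
Terminal value at year 5: TV = D_5×(1+g_2)/(r−g_2) = 64705.70604/0.095 = 681112.69514
P_0 = D_1/(1+r)^1 + D_2/(1+r)^2 + D_3/(1+r)^3 + D_4/(1+r)^4 + D_5/(1+r)^5 + TV/(1+r)^5
    = 31939.71880 + 32080.05149 + 32221.00075 + 32362.56929 + 32504.75984 + 356868.04754 = 517976.14772

517976.15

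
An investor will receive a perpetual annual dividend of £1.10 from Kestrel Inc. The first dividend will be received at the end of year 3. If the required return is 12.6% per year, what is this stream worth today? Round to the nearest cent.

Value at end of year 2: C / r = £1.10 / 0.126 = £8.7302
Discount to today: PV = £8.7302 / (1 + 0.126)^2 = £8.7302 / 1.267876 = £6.89

£6.89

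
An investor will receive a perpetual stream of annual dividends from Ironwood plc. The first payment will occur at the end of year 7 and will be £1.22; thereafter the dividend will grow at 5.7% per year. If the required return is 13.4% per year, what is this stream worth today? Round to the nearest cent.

Value at end of year 6: C₁ / (r − g) = £1.22 / (0.134 − 0.057) = £15.8442
Discount to today: PV = £15.8442 / (1 + 0.134)^6 = £15.8442 / 2.126563 = £7.45

£7.45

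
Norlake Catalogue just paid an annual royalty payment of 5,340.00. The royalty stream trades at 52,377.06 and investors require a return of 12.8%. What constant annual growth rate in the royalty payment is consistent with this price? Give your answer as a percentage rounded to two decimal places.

2.36%

P = D₀(1+g)/(r−g) ⇒ P(r−g) = D₀(1+g) ⇒ g(P+D₀) = P·r − D₀
g = (P·r − D₀)/(P + D₀) = (52,377.06×0.128 − 5,340.00) / (52,377.06 + 5,340.00) = 0.023637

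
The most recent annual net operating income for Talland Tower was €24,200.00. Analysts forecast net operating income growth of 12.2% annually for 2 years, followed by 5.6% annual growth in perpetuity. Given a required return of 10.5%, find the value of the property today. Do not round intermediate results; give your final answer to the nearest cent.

€587228.01

D_1 = 27152.40000
D_2 = 30464.99280
Terminal value at year 2: TV = D_2×(1+g_2)/(r−g_2) = 32171.03240/0.049 = 656551.68157
P_0 = D_1/(1+r)^1 + D_2/(1+r)^2 + TV/(1+r)^2
    = 24572.30769 + 24950.34320 + 537705.35539 = 587228.00628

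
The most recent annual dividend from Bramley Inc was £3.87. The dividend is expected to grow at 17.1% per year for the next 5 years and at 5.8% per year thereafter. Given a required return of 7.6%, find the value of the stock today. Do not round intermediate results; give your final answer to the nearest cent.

£372.37

D_1 = 4.53177
D_2 = 5.30670
D_3 = 6.21415
D_4 = 7.27677
D_5 = 8.52110
Terminal value at year 5: TV = D_5×(1+g_2)/(r−g_2) = 9.01532/0.018 = 500.85107
P_0 = D_1/(1+r)^1 + D_2/(1+r)^2 + D_3/(1+r)^3 + D_4/(1+r)^4 + D_5/(1+r)^5 + TV/(1+r)^5
    = 4.21168 + 4.58353 + 4.98821 + 5.42862 + 5.90791 + 347.25399 = 372.37395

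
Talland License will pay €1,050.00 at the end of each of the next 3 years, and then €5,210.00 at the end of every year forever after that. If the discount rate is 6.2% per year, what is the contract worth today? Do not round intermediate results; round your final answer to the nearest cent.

€72953.55

PV of 3-year annuity: €1,050.00 × [1 − (1+0.062)^−3] / 0.062 = 2796.30921
Perpetuity value at year 3: €5,210.00 / 0.062 = 84032.25806
PV of perpetuity: 84032.25806 / (1+0.062)^3 = 70157.23808
Total PV = 2796.30921 + 70157.23808 = 72953.54729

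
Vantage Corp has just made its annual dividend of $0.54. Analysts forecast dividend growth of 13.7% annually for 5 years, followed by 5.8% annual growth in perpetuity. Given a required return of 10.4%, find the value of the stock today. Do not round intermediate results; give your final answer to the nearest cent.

$17.34

D_1 = 0.61398
D_2 = 0.69810
D_3 = 0.79373
D_4 = 0.90248
D_5 = 1.02612
Terminal value at year 5: TV = D_5×(1+g_2)/(r−g_2) = 1.08563/0.046 = 23.60065
P_0 = D_1/(1+r)^1 + D_2/(1+r)^2 + D_3/(1+r)^3 + D_4/(1+r)^4 + D_5/(1+r)^5 + TV/(1+r)^5
    = 0.55614 + 0.57277 + 0.58989 + 0.60752 + 0.62568 + 14.39059 = 17.34258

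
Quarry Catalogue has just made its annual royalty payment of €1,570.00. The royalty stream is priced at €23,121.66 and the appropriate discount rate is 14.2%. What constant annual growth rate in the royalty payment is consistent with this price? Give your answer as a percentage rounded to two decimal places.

P = D₀(1+g)/(r−g) ⇒ P(r−g) = D₀(1+g) ⇒ g(P+D₀) = P·r − D₀
g = (P·r − D₀)/(P + D₀) = (€23,121.66×0.142 − €1,570.00) / (€23,121.66 + €1,570.00) = 0.069387

6.94%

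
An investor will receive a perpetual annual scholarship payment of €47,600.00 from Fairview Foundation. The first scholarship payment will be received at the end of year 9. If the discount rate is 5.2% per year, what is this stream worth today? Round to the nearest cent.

€610207.71

Value at end of year 8: C / r = €47,600.00 / 0.052 = €915,384.6154
Discount to today: PV = €915,384.6154 / (1 + 0.052)^8 = €915,384.6154 / 1.500120 = €610,207.71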